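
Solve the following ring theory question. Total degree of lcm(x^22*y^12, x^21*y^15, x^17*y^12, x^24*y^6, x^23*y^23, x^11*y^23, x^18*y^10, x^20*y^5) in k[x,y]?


lcm = componentwise max:
x: max(22,21,17,24,23,11,18,20)=24
y: max(12,15,12,6,23,23,10,5)=23
Total=24+23=47


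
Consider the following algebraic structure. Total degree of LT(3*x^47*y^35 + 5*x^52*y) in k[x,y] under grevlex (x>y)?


LT: 3*x^47*y^35
deg_x=47, deg_y=35
Total=47+35=82


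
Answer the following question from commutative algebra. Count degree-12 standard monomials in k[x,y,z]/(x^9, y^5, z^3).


Need i<9, j<5, k<3 with i+j+k=12.
For each i, j ranges over max(0,12-i-2)..min(4,12-i):
  i=0: j in [10,4] -> 0
  i=1: j in [9,4] -> 0
  i=2: j in [8,4] -> 0
  i=3: j in [7,4] -> 0
  i=4: j in [6,4] -> 0
  i=5: j in [5,4] -> 0
  i=6: j in [4,4] -> 1
  i=7: j in [3,4] -> 2
  i=8: j in [2,4] -> 3
H(12) = 0+0+0+0+0+0+1+2+3 = 6


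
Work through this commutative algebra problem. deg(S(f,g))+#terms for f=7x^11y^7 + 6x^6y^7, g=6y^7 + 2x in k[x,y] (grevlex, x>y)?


LT(f)=7x^11y^7, LT(g)=6y^7
lcm(LM)=x^11y^7
S(f,g) (scaled by 42 to clear denominators) = 6*f - 7x^11*g = 36x^6y^7 - 14x^12
2 terms, deg 13.
13+2=15


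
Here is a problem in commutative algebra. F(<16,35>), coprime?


gcd(16,35)=1 => F=ab-a-b=16*35-16-35=560-51=509


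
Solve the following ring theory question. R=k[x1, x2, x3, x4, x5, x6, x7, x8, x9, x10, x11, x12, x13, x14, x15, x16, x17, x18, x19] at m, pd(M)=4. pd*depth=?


pd+depth=19
depth=19-4=15
pd*depth=4*15=60


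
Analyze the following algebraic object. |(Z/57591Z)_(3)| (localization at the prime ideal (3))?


3-primary part: 57591=3^6*79
Size=3^6=729


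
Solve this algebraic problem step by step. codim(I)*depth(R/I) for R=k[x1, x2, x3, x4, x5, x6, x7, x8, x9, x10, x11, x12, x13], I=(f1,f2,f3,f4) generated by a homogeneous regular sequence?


codim=4, depth=dim(R/I)=13-4=9
Product=4*9=36


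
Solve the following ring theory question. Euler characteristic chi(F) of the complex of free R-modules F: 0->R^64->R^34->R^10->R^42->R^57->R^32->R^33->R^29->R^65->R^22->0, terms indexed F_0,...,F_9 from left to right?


chi = sum (-1)^i * rank:
(-1)^0*64=64
(-1)^1*34=-34
(-1)^2*10=10
(-1)^3*42=-42
(-1)^4*57=57
(-1)^5*32=-32
(-1)^6*33=33
(-1)^7*29=-29
(-1)^8*65=65
(-1)^9*22=-22
chi=70


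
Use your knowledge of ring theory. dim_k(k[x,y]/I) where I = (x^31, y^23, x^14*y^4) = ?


k[x,y]/I, I = (x^31, y^23, x^14*y^4)
Rect: 31x23=713. Corner: (31-14)x(23-4)=323.
dim = 713-323 = 390


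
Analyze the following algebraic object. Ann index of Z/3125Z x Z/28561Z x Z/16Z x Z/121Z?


Exponent = lcm of the cyclic orders; pairwise coprime => product.
5^5*13^4*2^4*11^2=3125*28561*16*121=172794050000


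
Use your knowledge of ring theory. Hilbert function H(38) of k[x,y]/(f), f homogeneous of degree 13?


H(t)=d for t>=d-1.
d=13, t=38
H(38)=13


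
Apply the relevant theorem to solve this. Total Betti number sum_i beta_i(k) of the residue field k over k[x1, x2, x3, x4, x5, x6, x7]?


Koszul resolution: beta_i(k)=C(n,i), n=7
sum_i C(7,i) = 2^7 = 128


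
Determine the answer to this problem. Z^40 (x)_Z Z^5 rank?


rank(M(x)N) = rank(M)*rank(N)
40*5 = 200


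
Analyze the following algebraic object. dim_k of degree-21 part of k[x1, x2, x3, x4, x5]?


C(d+n-1,n-1)=C(25,4)=12650


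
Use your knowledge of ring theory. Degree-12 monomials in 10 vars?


C(d+n-1,n-1)=C(21,9)=293930


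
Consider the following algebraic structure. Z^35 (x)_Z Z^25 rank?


rank(M(x)N) = rank(M)*rank(N)
35*25 = 875


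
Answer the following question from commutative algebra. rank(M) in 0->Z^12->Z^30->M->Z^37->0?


Alt sum=0:
(-1)^0*12 + (-1)^1*30 + (-1)^2*? + (-1)^3*37=0
rank(M)=55


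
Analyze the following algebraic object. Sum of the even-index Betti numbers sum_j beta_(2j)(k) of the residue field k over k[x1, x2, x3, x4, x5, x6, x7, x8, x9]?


Koszul resolution: beta_i(k)=C(n,i), n=9
sum_even C(9,i) = 2^(n-1) = 2^8 = 256


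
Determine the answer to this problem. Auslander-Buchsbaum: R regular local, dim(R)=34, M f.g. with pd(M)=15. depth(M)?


pd+depth=depth(R)=34
depth=34-15=19


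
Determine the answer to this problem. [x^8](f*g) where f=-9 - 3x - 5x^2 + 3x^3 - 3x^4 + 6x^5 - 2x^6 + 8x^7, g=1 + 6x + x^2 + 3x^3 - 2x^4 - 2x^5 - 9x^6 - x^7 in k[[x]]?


[x^8] = sum a_i*b_j, i+j=8
  -3*-1=3
  -5*-9=45
  3*-2=-6
  -3*-2=6
  6*3=18
  -2*1=-2
  8*6=48
Sum=112


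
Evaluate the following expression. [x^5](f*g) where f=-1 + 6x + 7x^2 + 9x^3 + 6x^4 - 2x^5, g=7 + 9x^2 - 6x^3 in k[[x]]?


[x^5] = sum a_i*b_j, i+j=5
  7*-6=-42
  9*9=81
  -2*7=-14
Sum=25


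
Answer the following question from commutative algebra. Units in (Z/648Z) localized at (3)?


Local ring = Z/81Z.
phi(81) = 3^3*(3-1) = 54


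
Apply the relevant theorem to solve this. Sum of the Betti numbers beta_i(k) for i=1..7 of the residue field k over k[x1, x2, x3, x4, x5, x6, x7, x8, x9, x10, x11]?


Koszul resolution: beta_i(k)=C(n,i), n=11
C(11,1)=11, C(11,2)=55, C(11,3)=165, C(11,4)=330, C(11,5)=462, C(11,6)=462, C(11,7)=330
Sum=1815


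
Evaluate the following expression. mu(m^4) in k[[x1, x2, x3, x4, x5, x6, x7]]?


C(n+d-1,d)=C(10,4)=210


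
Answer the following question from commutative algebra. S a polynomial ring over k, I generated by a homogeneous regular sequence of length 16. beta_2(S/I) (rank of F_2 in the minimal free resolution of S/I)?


Regular sequence => Koszul complex is the minimal free resolution.
Syz_1 minimally generated by Koszul relations f_i*e_j - f_j*e_i (i<j): mu(Syz_1) = beta_2 = C(m,2) = m(m-1)/2
m=16
16*15/2 = 120


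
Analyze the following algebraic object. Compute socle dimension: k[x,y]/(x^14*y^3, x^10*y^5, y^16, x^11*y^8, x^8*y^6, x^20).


Socle = ann(m) = span of standard monomials u with x*u, y*u in I (staircase corners).
Redundant generators: x^11*y^8
Minimal generators: x^20, x^14*y^3, x^10*y^5, x^8*y^6, y^16
Corners: x^7y^15, x^9y^5, x^13y^4, x^19y^2
Socle dim=4


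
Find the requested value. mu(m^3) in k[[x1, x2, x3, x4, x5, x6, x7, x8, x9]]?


C(n+d-1,d)=C(11,3)=165


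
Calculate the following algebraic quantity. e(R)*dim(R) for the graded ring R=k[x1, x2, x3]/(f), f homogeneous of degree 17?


e(R)=deg(f)=17, dim(R)=3-1=2
e*dim=17*2=34


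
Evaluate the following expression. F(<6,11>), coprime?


gcd(6,11)=1 => F=ab-a-b=6*11-6-11=66-17=49


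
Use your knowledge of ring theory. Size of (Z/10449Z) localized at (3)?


3-primary part: 10449=3^5*43
Size=3^5=243


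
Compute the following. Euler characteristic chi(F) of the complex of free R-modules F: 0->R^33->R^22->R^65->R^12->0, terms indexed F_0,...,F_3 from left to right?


chi = sum (-1)^i * rank:
(-1)^0*33=33
(-1)^1*22=-22
(-1)^2*65=65
(-1)^3*12=-12
chi=64


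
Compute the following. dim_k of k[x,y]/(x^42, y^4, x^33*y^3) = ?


k[x,y]/I, I = (x^42, y^4, x^33*y^3)
Rect: 42x4=168. Corner: (42-33)x(4-3)=9.
dim = 168-9 = 159


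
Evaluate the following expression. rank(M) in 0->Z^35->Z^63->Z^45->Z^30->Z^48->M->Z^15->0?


Alt sum=0:
(-1)^0*35 + (-1)^1*63 + (-1)^2*45 + (-1)^3*30 + (-1)^4*48 + (-1)^5*? + (-1)^6*15=0
rank(M)=50


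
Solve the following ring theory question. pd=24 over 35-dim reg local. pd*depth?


pd+depth=35
depth=35-24=11
pd*depth=24*11=264


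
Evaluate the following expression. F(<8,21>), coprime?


gcd(8,21)=1 => F=ab-a-b=8*21-8-21=168-29=139


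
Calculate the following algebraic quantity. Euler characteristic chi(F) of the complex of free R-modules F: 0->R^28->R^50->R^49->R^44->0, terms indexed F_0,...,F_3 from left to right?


chi = sum (-1)^i * rank:
(-1)^0*28=28
(-1)^1*50=-50
(-1)^2*49=49
(-1)^3*44=-44
chi=-17


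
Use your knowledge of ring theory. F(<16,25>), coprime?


gcd(16,25)=1 => F=ab-a-b=16*25-16-25=400-41=359


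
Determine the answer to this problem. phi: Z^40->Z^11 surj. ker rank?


rank(ker) = 40-11 = 29


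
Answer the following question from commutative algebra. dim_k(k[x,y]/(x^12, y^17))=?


Basis: x^i*y^j, i<12, j<17
12*17=204


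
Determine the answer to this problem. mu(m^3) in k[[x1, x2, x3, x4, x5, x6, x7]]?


C(n+d-1,d)=C(9,3)=84


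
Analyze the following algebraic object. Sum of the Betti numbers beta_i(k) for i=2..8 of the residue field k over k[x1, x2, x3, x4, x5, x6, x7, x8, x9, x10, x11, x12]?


Koszul resolution: beta_i(k)=C(n,i), n=12
C(12,2)=66, C(12,3)=220, C(12,4)=495, C(12,5)=792, C(12,6)=924, C(12,7)=792, C(12,8)=495
Sum=3784


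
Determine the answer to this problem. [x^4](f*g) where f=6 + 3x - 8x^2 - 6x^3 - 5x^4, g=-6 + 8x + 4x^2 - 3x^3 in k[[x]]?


[x^4] = sum a_i*b_j, i+j=4
  3*-3=-9
  -8*4=-32
  -6*8=-48
  -5*-6=30
Sum=-59


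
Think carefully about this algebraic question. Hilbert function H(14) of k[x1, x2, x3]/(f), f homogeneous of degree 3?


C(16,2)-C(13,2)=120-78=42


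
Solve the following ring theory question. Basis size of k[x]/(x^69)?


Basis: 1,x,...,x^68
dim=69


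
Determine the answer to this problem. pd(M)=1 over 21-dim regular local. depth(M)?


pd+depth=depth(R)=21
depth=21-1=20


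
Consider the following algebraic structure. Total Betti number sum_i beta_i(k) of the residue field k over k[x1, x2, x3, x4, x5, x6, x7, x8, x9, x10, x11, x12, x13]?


Koszul resolution: beta_i(k)=C(n,i), n=13
sum_i C(13,i) = 2^13 = 8192


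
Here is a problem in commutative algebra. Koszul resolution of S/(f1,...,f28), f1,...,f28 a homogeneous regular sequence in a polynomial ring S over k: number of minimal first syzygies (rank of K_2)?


Regular sequence => Koszul complex is the minimal free resolution.
Syz_1 minimally generated by Koszul relations f_i*e_j - f_j*e_i (i<j): mu(Syz_1) = beta_2 = C(m,2) = m(m-1)/2
m=28
28*27/2 = 378


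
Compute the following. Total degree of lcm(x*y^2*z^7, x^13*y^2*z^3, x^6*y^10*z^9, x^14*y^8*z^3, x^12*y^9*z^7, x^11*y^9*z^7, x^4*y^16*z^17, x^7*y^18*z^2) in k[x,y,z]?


lcm = componentwise max:
x: max(1,13,6,14,12,11,4,7)=14
y: max(2,2,10,8,9,9,16,18)=18
z: max(7,3,9,3,7,7,17,2)=17
Total=14+18+17=49


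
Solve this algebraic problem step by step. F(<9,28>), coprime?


gcd(9,28)=1 => F=ab-a-b=9*28-9-28=252-37=215


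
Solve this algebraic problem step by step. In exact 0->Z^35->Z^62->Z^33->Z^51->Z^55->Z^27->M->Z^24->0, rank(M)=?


Alt sum=0:
(-1)^0*35 + (-1)^1*62 + (-1)^2*33 + (-1)^3*51 + (-1)^4*55 + (-1)^5*27 + (-1)^6*? + (-1)^7*24=0
rank(M)=41


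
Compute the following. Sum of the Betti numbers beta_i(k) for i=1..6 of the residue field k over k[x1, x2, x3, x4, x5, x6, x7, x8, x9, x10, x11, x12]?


Koszul resolution: beta_i(k)=C(n,i), n=12
C(12,1)=12, C(12,2)=66, C(12,3)=220, C(12,4)=495, C(12,5)=792, C(12,6)=924
Sum=2509


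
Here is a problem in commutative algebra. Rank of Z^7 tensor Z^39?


rank(M(x)N) = rank(M)*rank(N)
7*39 = 273


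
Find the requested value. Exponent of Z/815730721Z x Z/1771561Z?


Exponent = lcm of the cyclic orders; pairwise coprime => product.
13^8*11^6=815730721*1771561=1445116731825481


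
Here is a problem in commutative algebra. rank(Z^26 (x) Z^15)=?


rank(M(x)N) = rank(M)*rank(N)
26*15 = 390


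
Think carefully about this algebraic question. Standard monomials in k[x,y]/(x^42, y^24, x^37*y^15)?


k[x,y]/I, I = (x^42, y^24, x^37*y^15)
Rect: 42x24=1008. Corner: (42-37)x(24-15)=45.
dim = 1008-45 = 963


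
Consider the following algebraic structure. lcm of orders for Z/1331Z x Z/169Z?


Exponent = lcm of the cyclic orders; pairwise coprime => product.
11^3*13^2=1331*169=224939


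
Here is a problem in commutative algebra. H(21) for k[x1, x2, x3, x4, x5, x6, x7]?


C(d+n-1,n-1)=C(27,6)=296010


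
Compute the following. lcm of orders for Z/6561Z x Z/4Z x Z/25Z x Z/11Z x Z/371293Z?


Exponent = lcm of the cyclic orders; pairwise coprime => product.
3^8*2^2*5^2*11^1*13^5=6561*4*25*11*371293=2679658710300


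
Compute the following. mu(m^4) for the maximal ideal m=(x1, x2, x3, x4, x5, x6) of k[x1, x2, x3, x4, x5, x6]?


Graded Nakayama: mu(m^d) = dim_k (m^d/m^(d+1)) = #degree-4 monomials in 6 vars
C(n+d-1,d)=C(9,4)=126


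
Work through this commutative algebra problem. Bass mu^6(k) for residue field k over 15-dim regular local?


C(n,i)=C(15,6)=5005


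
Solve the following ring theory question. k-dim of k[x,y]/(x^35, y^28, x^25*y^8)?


k[x,y]/I, I = (x^35, y^28, x^25*y^8)
Rect: 35x28=980. Corner: (35-25)x(28-8)=200.
dim = 980-200 = 780


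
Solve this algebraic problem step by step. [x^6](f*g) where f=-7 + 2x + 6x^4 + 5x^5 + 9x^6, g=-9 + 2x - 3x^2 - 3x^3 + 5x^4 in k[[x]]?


[x^6] = sum a_i*b_j, i+j=6
  6*-3=-18
  5*2=10
  9*-9=-81
Sum=-89


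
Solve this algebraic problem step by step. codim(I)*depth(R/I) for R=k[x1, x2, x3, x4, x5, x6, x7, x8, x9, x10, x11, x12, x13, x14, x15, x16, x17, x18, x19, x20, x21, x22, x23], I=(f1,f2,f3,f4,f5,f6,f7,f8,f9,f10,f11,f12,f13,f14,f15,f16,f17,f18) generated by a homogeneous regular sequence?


codim=18, depth=dim(R/I)=23-18=5
Product=18*5=90


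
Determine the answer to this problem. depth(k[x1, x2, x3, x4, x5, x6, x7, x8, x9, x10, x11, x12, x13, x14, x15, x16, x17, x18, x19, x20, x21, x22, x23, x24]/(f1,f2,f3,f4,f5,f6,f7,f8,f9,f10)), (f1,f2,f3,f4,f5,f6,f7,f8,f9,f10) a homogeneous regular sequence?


depth(R)=24
depth(R/I)=24-10=14


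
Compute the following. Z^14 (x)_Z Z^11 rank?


rank(M(x)N) = rank(M)*rank(N)
14*11 = 154


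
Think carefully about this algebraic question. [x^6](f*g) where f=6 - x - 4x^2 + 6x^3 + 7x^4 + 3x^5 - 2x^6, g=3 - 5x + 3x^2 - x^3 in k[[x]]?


[x^6] = sum a_i*b_j, i+j=6
  6*-1=-6
  7*3=21
  3*-5=-15
  -2*3=-6
Sum=-6


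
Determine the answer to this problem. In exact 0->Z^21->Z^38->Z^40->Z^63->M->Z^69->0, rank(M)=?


Alt sum=0:
(-1)^0*21 + (-1)^1*38 + (-1)^2*40 + (-1)^3*63 + (-1)^4*? + (-1)^5*69=0
rank(M)=109


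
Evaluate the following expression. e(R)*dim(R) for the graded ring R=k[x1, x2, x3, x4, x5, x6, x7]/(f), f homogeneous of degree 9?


e(R)=deg(f)=9, dim(R)=7-1=6
e*dim=9*6=54


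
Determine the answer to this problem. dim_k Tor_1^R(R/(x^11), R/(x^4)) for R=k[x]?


Tor_1(R/I,R/J)=(I cap J)/IJ=(x^11)/(x^15)
dim=15-11=min(11,4)=4


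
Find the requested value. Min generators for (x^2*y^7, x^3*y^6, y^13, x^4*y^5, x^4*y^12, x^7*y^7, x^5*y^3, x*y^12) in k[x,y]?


Remove redundant (divisible by others).
x^4*y^12 redundant.
x^7*y^7 redundant.
Min: x^5*y^3, x^4*y^5, x^3*y^6, x^2*y^7, x*y^12, y^13
Count=6


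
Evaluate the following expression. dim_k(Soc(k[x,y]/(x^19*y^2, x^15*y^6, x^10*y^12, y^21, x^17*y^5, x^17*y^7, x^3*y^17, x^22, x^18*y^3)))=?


Socle = ann(m) = span of standard monomials u with x*u, y*u in I (staircase corners).
Redundant generators: x^17*y^7
Minimal generators: x^22, x^19*y^2, x^18*y^3, x^17*y^5, x^15*y^6, x^10*y^12, x^3*y^17, y^21
Corners: x^2y^20, x^9y^16, x^14y^11, x^16y^5, x^17y^4, x^18y^2, x^21y
Socle dim=7


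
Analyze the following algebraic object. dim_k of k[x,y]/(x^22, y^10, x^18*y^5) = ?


k[x,y]/I, I = (x^22, y^10, x^18*y^5)
Rect: 22x10=220. Corner: (22-18)x(10-5)=20.
dim = 220-20 = 200


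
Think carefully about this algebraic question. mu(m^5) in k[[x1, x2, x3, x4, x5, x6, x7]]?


C(n+d-1,d)=C(11,5)=462


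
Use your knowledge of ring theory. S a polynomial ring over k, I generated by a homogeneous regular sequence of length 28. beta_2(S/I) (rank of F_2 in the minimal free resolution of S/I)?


Regular sequence => Koszul complex is the minimal free resolution.
Syz_1 minimally generated by Koszul relations f_i*e_j - f_j*e_i (i<j): mu(Syz_1) = beta_2 = C(m,2) = m(m-1)/2
m=28
28*27/2 = 378


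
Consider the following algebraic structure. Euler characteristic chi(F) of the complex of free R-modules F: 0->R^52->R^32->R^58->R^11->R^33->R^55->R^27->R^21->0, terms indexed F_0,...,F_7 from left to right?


chi = sum (-1)^i * rank:
(-1)^0*52=52
(-1)^1*32=-32
(-1)^2*58=58
(-1)^3*11=-11
(-1)^4*33=33
(-1)^5*55=-55
(-1)^6*27=27
(-1)^7*21=-21
chi=51


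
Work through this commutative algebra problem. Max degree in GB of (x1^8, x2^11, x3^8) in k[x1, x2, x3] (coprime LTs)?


Pure powers, coprime LTs => already GB.
Degrees: 8, 11, 8
Max=11


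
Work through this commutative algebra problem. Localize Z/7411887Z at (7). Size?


7-primary part: 7411887=7^7*9
Size=7^7=823543


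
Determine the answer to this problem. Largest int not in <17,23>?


gcd(17,23)=1 => F=ab-a-b=17*23-17-23=391-40=351


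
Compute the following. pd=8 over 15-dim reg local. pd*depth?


pd+depth=15
depth=15-8=7
pd*depth=8*7=56


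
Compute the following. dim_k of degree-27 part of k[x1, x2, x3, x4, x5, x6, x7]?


C(d+n-1,n-1)=C(33,6)=1107568


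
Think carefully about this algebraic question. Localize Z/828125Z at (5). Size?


5-primary part: 828125=5^6*53
Size=5^6=15625


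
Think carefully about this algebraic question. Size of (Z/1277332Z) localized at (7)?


7-primary part: 1277332=7^5*76
Size=7^5=16807


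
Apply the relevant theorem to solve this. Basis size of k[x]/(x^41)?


Basis: 1,x,...,x^40
dim=41


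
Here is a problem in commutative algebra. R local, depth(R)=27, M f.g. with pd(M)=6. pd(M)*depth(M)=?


pd+depth=27
depth=27-6=21
pd*depth=6*21=126


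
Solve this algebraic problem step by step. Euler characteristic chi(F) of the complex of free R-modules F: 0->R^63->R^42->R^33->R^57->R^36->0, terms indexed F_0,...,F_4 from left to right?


chi = sum (-1)^i * rank:
(-1)^0*63=63
(-1)^1*42=-42
(-1)^2*33=33
(-1)^3*57=-57
(-1)^4*36=36
chi=33


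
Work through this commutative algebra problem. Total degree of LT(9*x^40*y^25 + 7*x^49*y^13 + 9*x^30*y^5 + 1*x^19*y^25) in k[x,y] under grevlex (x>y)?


LT: 9*x^40*y^25
deg_x=40, deg_y=25
Total=40+25=65


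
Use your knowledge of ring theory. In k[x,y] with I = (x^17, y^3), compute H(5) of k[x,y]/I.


k[x,y], I = (x^17, y^3), d = 5
Need i < 17 and d-i < 3.
Range: 3 <= i <= 5.
H(5) = 3


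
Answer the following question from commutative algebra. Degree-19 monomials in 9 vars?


C(d+n-1,n-1)=C(27,8)=2220075


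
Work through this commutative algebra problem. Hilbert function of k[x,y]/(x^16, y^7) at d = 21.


k[x,y], I = (x^16, y^7), d = 21
Need i < 16 and d-i < 7.
Range: 15 <= i <= 15.
H(21) = 1


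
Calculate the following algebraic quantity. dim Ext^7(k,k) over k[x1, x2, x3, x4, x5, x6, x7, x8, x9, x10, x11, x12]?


C(n,i)=C(12,7)=792


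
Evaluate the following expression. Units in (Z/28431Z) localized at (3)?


Local ring = Z/2187Z.
phi(2187) = 3^6*(3-1) = 1458


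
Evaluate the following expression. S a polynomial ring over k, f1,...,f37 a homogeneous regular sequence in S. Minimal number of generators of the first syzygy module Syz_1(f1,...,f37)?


Regular sequence => Koszul complex is the minimal free resolution.
Syz_1 minimally generated by Koszul relations f_i*e_j - f_j*e_i (i<j): mu(Syz_1) = beta_2 = C(m,2) = m(m-1)/2
m=37
37*36/2 = 666


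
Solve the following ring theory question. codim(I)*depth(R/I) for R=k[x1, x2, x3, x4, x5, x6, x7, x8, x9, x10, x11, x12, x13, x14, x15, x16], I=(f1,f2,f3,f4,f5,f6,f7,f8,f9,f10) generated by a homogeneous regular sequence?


codim=10, depth=dim(R/I)=16-10=6
Product=10*6=60


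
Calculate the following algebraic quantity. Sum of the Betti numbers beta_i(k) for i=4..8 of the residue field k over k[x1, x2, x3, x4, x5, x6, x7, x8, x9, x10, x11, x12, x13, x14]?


Koszul resolution: beta_i(k)=C(n,i), n=14
C(14,4)=1001, C(14,5)=2002, C(14,6)=3003, C(14,7)=3432, C(14,8)=3003
Sum=12441


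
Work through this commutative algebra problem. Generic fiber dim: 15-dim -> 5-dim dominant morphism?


dim(fiber)=dim(X)-dim(Y)=15-5=10


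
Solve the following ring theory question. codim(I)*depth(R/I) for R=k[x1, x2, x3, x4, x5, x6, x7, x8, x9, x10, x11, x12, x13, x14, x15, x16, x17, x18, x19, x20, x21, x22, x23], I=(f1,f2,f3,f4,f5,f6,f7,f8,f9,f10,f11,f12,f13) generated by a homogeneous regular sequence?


codim=13, depth=dim(R/I)=23-13=10
Product=13*10=130


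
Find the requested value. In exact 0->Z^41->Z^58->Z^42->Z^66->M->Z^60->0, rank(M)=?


Alt sum=0:
(-1)^0*41 + (-1)^1*58 + (-1)^2*42 + (-1)^3*66 + (-1)^4*? + (-1)^5*60=0
rank(M)=101


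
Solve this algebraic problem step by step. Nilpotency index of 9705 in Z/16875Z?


9705^k mod 16875:
k=1: 9705
k=2: 7650
k=3: 10125
k=4: 0
First zero at k = 4


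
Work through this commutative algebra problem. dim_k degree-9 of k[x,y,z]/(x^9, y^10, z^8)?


Need i<9, j<10, k<8 with i+j+k=9.
For each i, j ranges over max(0,9-i-7)..min(9,9-i):
  i=0: j in [2,9] -> 8
  i=1: j in [1,8] -> 8
  i=2: j in [0,7] -> 8
  i=3: j in [0,6] -> 7
  i=4: j in [0,5] -> 6
  i=5: j in [0,4] -> 5
  i=6: j in [0,3] -> 4
  i=7: j in [0,2] -> 3
  i=8: j in [0,1] -> 2
H(9) = 8+8+8+7+6+5+4+3+2 = 51


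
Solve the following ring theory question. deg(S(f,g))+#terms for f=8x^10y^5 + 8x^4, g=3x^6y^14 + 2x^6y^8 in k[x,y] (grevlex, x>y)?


LT(f)=8x^10y^5, LT(g)=3x^6y^14
lcm(LM)=x^10y^14
S(f,g) (scaled by 24 to clear denominators) = 3y^9*f - 8x^4*g = -16x^10y^8 + 24x^4y^9
2 terms, deg 18.
18+2=20


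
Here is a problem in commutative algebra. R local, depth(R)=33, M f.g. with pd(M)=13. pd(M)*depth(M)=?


pd+depth=33
depth=33-13=20
pd*depth=13*20=260


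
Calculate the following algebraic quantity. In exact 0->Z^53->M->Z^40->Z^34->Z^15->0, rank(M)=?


Alt sum=0:
(-1)^0*53 + (-1)^1*? + (-1)^2*40 + (-1)^3*34 + (-1)^4*15=0
rank(M)=74


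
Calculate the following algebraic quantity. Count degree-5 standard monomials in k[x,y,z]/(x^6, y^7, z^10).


Need i<6, j<7, k<10 with i+j+k=5.
For each i, j ranges over max(0,5-i-9)..min(6,5-i):
  i=0: j in [0,5] -> 6
  i=1: j in [0,4] -> 5
  i=2: j in [0,3] -> 4
  i=3: j in [0,2] -> 3
  i=4: j in [0,1] -> 2
  i=5: j in [0,0] -> 1
H(5) = 6+5+4+3+2+1 = 21


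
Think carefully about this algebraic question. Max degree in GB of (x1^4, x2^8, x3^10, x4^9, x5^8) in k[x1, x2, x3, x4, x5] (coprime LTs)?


Pure powers, coprime LTs => already GB.
Degrees: 4, 8, 10, 9, 8
Max=10


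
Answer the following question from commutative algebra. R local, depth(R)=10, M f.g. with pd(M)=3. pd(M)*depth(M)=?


pd+depth=10
depth=10-3=7
pd*depth=3*7=21


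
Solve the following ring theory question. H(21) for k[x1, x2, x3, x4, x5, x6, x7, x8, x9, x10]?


C(d+n-1,n-1)=C(30,9)=14307150


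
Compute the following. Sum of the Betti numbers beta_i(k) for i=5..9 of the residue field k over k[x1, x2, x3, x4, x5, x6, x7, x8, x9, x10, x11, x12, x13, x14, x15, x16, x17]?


Koszul resolution: beta_i(k)=C(n,i), n=17
C(17,5)=6188, C(17,6)=12376, C(17,7)=19448, C(17,8)=24310, C(17,9)=24310
Sum=86632


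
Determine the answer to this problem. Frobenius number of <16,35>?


gcd(16,35)=1 => F=ab-a-b=16*35-16-35=560-51=509


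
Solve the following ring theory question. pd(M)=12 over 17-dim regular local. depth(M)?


pd+depth=depth(R)=17
depth=17-12=5


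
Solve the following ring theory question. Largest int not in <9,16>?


gcd(9,16)=1 => F=ab-a-b=9*16-9-16=144-25=119


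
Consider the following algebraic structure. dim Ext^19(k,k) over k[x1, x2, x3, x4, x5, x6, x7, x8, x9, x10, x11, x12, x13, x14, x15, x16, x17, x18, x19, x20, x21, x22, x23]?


C(n,i)=C(23,19)=8855


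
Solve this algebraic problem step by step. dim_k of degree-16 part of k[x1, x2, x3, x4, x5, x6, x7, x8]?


C(d+n-1,n-1)=C(23,7)=245157


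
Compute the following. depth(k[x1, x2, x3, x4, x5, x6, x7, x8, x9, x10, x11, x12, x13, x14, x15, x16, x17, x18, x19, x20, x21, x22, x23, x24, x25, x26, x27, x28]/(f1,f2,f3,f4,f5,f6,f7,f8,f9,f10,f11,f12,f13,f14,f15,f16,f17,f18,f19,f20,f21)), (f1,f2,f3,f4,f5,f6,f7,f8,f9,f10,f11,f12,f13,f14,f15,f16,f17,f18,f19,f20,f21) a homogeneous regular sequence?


depth(R)=28
depth(R/I)=28-21=7


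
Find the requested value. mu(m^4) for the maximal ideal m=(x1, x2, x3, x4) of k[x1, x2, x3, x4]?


Graded Nakayama: mu(m^d) = dim_k (m^d/m^(d+1)) = #degree-4 monomials in 4 vars
C(n+d-1,d)=C(7,4)=35


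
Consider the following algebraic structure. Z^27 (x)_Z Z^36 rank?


rank(M(x)N) = rank(M)*rank(N)
27*36 = 972


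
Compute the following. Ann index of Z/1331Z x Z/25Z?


Exponent = lcm of the cyclic orders; pairwise coprime => product.
11^3*5^2=1331*25=33275


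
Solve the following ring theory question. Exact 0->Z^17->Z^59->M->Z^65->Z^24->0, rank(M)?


Alt sum=0:
(-1)^0*17 + (-1)^1*59 + (-1)^2*? + (-1)^3*65 + (-1)^4*24=0
rank(M)=83


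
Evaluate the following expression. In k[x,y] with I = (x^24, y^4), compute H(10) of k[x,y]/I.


k[x,y], I = (x^24, y^4), d = 10
Need i < 24 and d-i < 4.
Range: 7 <= i <= 10.
H(10) = 4


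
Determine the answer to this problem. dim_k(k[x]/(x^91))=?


Basis: 1,x,...,x^90
dim=91


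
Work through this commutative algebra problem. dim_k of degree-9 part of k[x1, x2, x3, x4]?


C(d+n-1,n-1)=C(12,3)=220


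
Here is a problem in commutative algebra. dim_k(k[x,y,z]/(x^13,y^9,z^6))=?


Basis: x^iy^jz^k, i<13,j<9,k<6
13*9*6=702


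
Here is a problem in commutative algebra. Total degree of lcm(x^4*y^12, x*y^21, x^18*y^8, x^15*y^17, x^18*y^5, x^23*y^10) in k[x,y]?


lcm = componentwise max:
x: max(4,1,18,15,18,23)=23
y: max(12,21,8,17,5,10)=21
Total=23+21=44


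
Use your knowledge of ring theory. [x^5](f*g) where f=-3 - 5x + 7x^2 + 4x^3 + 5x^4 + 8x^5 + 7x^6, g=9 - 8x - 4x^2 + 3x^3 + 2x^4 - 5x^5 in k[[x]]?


[x^5] = sum a_i*b_j, i+j=5
  -3*-5=15
  -5*2=-10
  7*3=21
  4*-4=-16
  5*-8=-40
  8*9=72
Sum=42


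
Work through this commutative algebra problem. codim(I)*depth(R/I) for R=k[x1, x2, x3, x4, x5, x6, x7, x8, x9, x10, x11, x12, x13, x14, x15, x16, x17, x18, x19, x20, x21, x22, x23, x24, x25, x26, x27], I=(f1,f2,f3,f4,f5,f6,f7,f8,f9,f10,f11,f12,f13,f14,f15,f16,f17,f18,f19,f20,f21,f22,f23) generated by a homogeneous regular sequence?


codim=23, depth=dim(R/I)=27-23=4
Product=23*4=92


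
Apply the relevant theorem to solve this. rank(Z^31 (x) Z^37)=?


rank(M(x)N) = rank(M)*rank(N)
31*37 = 1147


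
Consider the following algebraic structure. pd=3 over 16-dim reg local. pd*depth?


pd+depth=16
depth=16-3=13
pd*depth=3*13=39


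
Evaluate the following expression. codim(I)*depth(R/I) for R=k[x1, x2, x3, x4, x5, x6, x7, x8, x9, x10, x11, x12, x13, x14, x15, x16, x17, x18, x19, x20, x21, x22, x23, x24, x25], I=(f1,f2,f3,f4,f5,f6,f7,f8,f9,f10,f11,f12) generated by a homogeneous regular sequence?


codim=12, depth=dim(R/I)=25-12=13
Product=12*13=156


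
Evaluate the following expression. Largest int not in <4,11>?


gcd(4,11)=1 => F=ab-a-b=4*11-4-11=44-15=29


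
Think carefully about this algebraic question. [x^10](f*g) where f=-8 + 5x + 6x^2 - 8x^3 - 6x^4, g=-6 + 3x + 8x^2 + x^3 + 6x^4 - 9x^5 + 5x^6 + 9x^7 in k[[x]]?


[x^10] = sum a_i*b_j, i+j=10
  -8*9=-72
  -6*5=-30
Sum=-102


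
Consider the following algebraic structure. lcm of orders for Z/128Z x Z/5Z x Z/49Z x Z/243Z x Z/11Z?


Exponent = lcm of the cyclic orders; pairwise coprime => product.
2^7*5^1*7^2*3^5*11^1=128*5*49*243*11=83825280


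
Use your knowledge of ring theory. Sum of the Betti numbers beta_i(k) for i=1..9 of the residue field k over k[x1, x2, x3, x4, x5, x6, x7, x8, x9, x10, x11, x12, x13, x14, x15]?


Koszul resolution: beta_i(k)=C(n,i), n=15
C(15,1)=15, C(15,2)=105, C(15,3)=455, C(15,4)=1365, C(15,5)=3003, C(15,6)=5005, C(15,7)=6435, C(15,8)=6435, C(15,9)=5005
Sum=27823


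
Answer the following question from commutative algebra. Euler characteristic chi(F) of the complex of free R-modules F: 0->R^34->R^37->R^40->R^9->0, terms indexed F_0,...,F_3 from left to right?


chi = sum (-1)^i * rank:
(-1)^0*34=34
(-1)^1*37=-37
(-1)^2*40=40
(-1)^3*9=-9
chi=28


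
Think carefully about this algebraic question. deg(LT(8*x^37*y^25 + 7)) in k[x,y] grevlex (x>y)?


LT: 8*x^37*y^25
deg_x=37, deg_y=25
Total=37+25=62


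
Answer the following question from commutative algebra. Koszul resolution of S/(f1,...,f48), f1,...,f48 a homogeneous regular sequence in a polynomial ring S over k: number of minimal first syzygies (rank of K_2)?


Regular sequence => Koszul complex is the minimal free resolution.
Syz_1 minimally generated by Koszul relations f_i*e_j - f_j*e_i (i<j): mu(Syz_1) = beta_2 = C(m,2) = m(m-1)/2
m=48
48*47/2 = 1128


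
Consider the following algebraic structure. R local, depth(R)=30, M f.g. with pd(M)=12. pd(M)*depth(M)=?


pd+depth=30
depth=30-12=18
pd*depth=12*18=216


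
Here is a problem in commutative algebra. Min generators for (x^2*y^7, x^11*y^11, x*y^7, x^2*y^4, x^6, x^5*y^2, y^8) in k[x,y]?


Remove redundant (divisible by others).
x^11*y^11 redundant.
x^2*y^7 redundant.
Min: x^6, x^5*y^2, x^2*y^4, x*y^7, y^8
Count=5


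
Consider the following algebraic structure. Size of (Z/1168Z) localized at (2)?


2-primary part: 1168=2^4*73
Size=2^4=16


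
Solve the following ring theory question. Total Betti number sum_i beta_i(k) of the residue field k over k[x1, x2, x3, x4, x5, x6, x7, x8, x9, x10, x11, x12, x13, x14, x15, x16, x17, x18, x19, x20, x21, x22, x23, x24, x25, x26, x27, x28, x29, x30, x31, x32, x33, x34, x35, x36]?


Koszul resolution: beta_i(k)=C(n,i), n=36
sum_i C(36,i) = 2^36 = 68719476736


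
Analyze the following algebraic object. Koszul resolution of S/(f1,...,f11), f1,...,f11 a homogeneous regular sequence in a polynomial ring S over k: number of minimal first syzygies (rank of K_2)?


Regular sequence => Koszul complex is the minimal free resolution.
Syz_1 minimally generated by Koszul relations f_i*e_j - f_j*e_i (i<j): mu(Syz_1) = beta_2 = C(m,2) = m(m-1)/2
m=11
11*10/2 = 55


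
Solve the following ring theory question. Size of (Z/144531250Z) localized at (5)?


5-primary part: 144531250=5^9*74
Size=5^9=1953125


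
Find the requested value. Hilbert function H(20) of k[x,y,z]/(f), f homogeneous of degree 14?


C(22,2)-C(8,2)=231-28=203


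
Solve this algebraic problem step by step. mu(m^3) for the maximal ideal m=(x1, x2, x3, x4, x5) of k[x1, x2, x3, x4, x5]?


Graded Nakayama: mu(m^d) = dim_k (m^d/m^(d+1)) = #degree-3 monomials in 5 vars
C(n+d-1,d)=C(7,3)=35


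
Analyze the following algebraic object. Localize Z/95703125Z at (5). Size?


5-primary part: 95703125=5^9*49
Size=5^9=1953125


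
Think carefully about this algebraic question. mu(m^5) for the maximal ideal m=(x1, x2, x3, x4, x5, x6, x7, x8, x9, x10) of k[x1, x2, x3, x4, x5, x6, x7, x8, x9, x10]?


Graded Nakayama: mu(m^d) = dim_k (m^d/m^(d+1)) = #degree-5 monomials in 10 vars
C(n+d-1,d)=C(14,5)=2002


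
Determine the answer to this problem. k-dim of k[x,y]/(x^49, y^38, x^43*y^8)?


k[x,y]/I, I = (x^49, y^38, x^43*y^8)
Rect: 49x38=1862. Corner: (49-43)x(38-8)=180.
dim = 1862-180 = 1682


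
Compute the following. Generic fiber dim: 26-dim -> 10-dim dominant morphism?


dim(fiber)=dim(X)-dim(Y)=26-10=16


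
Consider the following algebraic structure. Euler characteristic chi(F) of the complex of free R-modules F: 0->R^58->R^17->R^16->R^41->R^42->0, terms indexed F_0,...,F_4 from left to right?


chi = sum (-1)^i * rank:
(-1)^0*58=58
(-1)^1*17=-17
(-1)^2*16=16
(-1)^3*41=-41
(-1)^4*42=42
chi=58


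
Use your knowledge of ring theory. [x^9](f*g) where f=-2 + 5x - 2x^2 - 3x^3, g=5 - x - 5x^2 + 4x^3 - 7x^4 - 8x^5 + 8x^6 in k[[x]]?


[x^9] = sum a_i*b_j, i+j=9
  -3*8=-24
Sum=-24


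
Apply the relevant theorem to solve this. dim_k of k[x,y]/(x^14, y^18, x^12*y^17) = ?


k[x,y]/I, I = (x^14, y^18, x^12*y^17)
Rect: 14x18=252. Corner: (14-12)x(18-17)=2.
dim = 252-2 = 250


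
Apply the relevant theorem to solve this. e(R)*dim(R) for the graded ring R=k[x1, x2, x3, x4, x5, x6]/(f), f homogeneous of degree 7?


e(R)=deg(f)=7, dim(R)=6-1=5
e*dim=7*5=35


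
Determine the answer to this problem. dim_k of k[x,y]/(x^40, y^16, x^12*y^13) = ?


k[x,y]/I, I = (x^40, y^16, x^12*y^13)
Rect: 40x16=640. Corner: (40-12)x(16-13)=84.
dim = 640-84 = 556


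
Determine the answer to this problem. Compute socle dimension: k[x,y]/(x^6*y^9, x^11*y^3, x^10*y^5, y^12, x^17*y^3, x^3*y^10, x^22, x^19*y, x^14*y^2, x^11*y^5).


Socle = ann(m) = span of standard monomials u with x*u, y*u in I (staircase corners).
Redundant generators: x^17*y^3, x^11*y^5
Minimal generators: x^22, x^19*y, x^14*y^2, x^11*y^3, x^10*y^5, x^6*y^9, x^3*y^10, y^12
Corners: x^2y^11, x^5y^9, x^9y^8, x^10y^4, x^13y^2, x^18y, x^21
Socle dim=7


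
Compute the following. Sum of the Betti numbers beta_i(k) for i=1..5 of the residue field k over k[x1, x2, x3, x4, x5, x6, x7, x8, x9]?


Koszul resolution: beta_i(k)=C(n,i), n=9
C(9,1)=9, C(9,2)=36, C(9,3)=84, C(9,4)=126, C(9,5)=126
Sum=381


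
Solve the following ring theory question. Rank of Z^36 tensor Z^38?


rank(M(x)N) = rank(M)*rank(N)
36*38 = 1368


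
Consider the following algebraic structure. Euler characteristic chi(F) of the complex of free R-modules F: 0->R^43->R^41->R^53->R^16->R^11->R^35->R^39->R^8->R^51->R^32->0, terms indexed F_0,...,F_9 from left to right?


chi = sum (-1)^i * rank:
(-1)^0*43=43
(-1)^1*41=-41
(-1)^2*53=53
(-1)^3*16=-16
(-1)^4*11=11
(-1)^5*35=-35
(-1)^6*39=39
(-1)^7*8=-8
(-1)^8*51=51
(-1)^9*32=-32
chi=65


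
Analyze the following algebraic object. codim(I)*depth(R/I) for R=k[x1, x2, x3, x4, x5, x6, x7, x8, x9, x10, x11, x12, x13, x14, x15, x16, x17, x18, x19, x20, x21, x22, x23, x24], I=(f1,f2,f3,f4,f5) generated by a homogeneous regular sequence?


codim=5, depth=dim(R/I)=24-5=19
Product=5*19=95


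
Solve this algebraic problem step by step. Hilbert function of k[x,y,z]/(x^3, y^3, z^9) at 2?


Need i<3, j<3, k<9 with i+j+k=2.
For each i, j ranges over max(0,2-i-8)..min(2,2-i):
  i=0: j in [0,2] -> 3
  i=1: j in [0,1] -> 2
  i=2: j in [0,0] -> 1
H(2) = 3+2+1 = 6


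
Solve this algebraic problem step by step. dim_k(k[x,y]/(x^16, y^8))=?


Basis: x^i*y^j, i<16, j<8
16*8=128


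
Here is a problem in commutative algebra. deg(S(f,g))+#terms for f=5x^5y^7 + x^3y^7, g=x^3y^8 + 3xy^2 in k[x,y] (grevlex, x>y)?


LT(f)=5x^5y^7, LT(g)=x^3y^8
lcm(LM)=x^5y^8
S(f,g) (scaled by 5 to clear denominators) = y*f - 5x^2*g = x^3y^8 - 15x^3y^2
2 terms, deg 11.
11+2=13


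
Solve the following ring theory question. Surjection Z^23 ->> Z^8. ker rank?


rank(ker) = 23-8 = 15


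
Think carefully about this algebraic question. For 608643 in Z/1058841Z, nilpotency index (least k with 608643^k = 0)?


608643^k mod 1058841:
k=1: 608643
k=2: 189189
k=3: 660618
k=4: 475398
k=5: 302526
k=6: 0
First zero at k = 6


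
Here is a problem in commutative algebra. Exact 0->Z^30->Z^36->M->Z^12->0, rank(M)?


Alt sum=0:
(-1)^0*30 + (-1)^1*36 + (-1)^2*? + (-1)^3*12=0
rank(M)=18


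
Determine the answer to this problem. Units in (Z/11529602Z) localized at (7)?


Local ring = Z/5764801Z.
phi(5764801) = 7^7*(7-1) = 4941258


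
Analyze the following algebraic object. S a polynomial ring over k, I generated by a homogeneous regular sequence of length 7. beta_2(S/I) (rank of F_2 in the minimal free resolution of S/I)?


Regular sequence => Koszul complex is the minimal free resolution.
Syz_1 minimally generated by Koszul relations f_i*e_j - f_j*e_i (i<j): mu(Syz_1) = beta_2 = C(m,2) = m(m-1)/2
m=7
7*6/2 = 21


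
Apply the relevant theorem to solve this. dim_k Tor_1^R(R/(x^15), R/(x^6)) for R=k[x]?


Tor_1(R/I,R/J)=(I cap J)/IJ=(x^15)/(x^21)
dim=21-15=min(15,6)=6


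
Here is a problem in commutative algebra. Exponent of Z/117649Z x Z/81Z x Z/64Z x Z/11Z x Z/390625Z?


Exponent = lcm of the cyclic orders; pairwise coprime => product.
7^6*3^4*2^6*11^1*5^8=117649*81*64*11*390625=2620631475000000


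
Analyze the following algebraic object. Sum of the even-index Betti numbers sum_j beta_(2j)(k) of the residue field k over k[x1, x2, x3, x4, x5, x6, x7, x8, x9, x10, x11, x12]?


Koszul resolution: beta_i(k)=C(n,i), n=12
sum_even C(12,i) = 2^(n-1) = 2^11 = 2048


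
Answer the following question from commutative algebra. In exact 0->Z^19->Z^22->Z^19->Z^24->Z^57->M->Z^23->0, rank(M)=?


Alt sum=0:
(-1)^0*19 + (-1)^1*22 + (-1)^2*19 + (-1)^3*24 + (-1)^4*57 + (-1)^5*? + (-1)^6*23=0
rank(M)=72


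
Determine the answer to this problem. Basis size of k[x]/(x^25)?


Basis: 1,x,...,x^24
dim=25


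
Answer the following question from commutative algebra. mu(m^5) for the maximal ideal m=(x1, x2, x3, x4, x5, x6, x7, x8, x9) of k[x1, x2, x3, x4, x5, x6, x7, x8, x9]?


Graded Nakayama: mu(m^d) = dim_k (m^d/m^(d+1)) = #degree-5 monomials in 9 vars
C(n+d-1,d)=C(13,5)=1287


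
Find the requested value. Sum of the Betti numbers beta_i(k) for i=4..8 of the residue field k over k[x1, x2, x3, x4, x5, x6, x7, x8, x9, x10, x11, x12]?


Koszul resolution: beta_i(k)=C(n,i), n=12
C(12,4)=495, C(12,5)=792, C(12,6)=924, C(12,7)=792, C(12,8)=495
Sum=3498


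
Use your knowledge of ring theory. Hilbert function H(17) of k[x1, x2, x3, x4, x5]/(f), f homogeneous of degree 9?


C(21,4)-C(12,4)=5985-495=5490


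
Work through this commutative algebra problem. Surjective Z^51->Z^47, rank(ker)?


rank(ker) = 51-47 = 4


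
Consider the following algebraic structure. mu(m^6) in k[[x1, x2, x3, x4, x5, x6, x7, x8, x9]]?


C(n+d-1,d)=C(14,6)=3003


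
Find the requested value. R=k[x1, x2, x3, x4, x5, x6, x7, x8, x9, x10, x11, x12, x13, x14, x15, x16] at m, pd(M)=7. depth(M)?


pd+depth=depth(R)=16
depth=16-7=9


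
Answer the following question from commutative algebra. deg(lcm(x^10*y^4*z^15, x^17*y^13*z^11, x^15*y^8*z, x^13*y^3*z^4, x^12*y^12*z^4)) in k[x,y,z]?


lcm = componentwise max:
x: max(10,17,15,13,12)=17
y: max(4,13,8,3,12)=13
z: max(15,11,1,4,4)=15
Total=17+13+15=45


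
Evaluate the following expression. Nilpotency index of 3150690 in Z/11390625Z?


3150690^k mod 11390625:
k=1: 3150690
k=2: 8913600
k=3: 5774625
k=4: 1569375
k=5: 759375
k=6: 0
First zero at k = 6


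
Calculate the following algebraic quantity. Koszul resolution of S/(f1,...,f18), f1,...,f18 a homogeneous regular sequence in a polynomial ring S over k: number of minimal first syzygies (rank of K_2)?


Regular sequence => Koszul complex is the minimal free resolution.
Syz_1 minimally generated by Koszul relations f_i*e_j - f_j*e_i (i<j): mu(Syz_1) = beta_2 = C(m,2) = m(m-1)/2
m=18
18*17/2 = 153


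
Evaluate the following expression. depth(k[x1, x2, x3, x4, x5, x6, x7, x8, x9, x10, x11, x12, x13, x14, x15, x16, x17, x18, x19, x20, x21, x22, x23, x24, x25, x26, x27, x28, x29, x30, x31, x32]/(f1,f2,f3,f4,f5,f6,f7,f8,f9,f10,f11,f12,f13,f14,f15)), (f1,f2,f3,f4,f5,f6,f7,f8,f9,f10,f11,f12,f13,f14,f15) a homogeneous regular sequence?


depth(R)=32
depth(R/I)=32-15=17


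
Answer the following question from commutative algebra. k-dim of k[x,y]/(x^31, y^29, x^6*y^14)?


k[x,y]/I, I = (x^31, y^29, x^6*y^14)
Rect: 31x29=899. Corner: (31-6)x(29-14)=375.
dim = 899-375 = 524


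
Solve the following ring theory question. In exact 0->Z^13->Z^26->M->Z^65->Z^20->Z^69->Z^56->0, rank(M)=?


Alt sum=0:
(-1)^0*13 + (-1)^1*26 + (-1)^2*? + (-1)^3*65 + (-1)^4*20 + (-1)^5*69 + (-1)^6*56=0
rank(M)=71


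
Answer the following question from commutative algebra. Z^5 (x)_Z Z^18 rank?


rank(M(x)N) = rank(M)*rank(N)
5*18 = 90


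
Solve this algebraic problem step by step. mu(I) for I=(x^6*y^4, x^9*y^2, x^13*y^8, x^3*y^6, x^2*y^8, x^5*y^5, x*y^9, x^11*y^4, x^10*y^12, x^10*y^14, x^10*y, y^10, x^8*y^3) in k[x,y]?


Remove redundant (divisible by others).
x^10*y^12 redundant.
x^13*y^8 redundant.
x^11*y^4 redundant.
x^10*y^14 redundant.
Min: x^10*y, x^9*y^2, x^8*y^3, x^6*y^4, x^5*y^5, x^3*y^6, x^2*y^8, x*y^9, y^10
Count=9
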